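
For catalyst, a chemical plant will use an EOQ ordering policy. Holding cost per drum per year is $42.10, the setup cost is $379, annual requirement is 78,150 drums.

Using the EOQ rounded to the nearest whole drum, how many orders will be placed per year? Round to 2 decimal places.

Optimal lot size Q* = (2 × 78,150 × $379 / $42.1)^½ ≈ 1,186.20 → Q = 1,186
N = D/Q = 78,150/1,186 ≈ 65.894 orders/yr

65.89 orders per year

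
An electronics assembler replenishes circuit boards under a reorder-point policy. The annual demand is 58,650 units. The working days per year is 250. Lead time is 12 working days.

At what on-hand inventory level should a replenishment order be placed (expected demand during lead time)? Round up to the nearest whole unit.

2,816 units

Daily demand d = 58,650 / 250 = 234.600 units/day
Demand during lead time = 234.600 × 12 = 2,815.20
Reorder point = 2,815.20 → round up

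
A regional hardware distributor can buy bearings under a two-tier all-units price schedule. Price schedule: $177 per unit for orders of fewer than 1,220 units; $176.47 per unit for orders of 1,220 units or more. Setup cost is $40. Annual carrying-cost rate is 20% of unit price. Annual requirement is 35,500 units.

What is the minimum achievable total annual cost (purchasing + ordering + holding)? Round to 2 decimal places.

$6,287,378.27

H₁ = 20%×$177 = $35.4000;  H₂ = 20%×$176.47 = $35.2940
EOQ₁ = √(2×35,500×40/35.4000) = 283.24  (< 1,220, feasible at tier 1)
EOQ₂ = √(2×35,500×40/35.2940) = 283.67  (< 1,220 → use Q = 1,220 at tier-2 price)
TC(tier 1 (EOQ₁), Q≈283.2) = $6,293,526.76
TC(tier 2, Q≈1,220.0) = $6,287,378.27
Minimum at tier 2: $6,287,378.27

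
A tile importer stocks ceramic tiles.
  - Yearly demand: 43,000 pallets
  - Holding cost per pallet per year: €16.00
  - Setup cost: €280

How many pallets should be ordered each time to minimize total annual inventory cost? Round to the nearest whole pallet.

Optimal lot size Q* = (2 × 43,000 × €280 / €16)^½ ≈ 1,226.78

1,227 pallets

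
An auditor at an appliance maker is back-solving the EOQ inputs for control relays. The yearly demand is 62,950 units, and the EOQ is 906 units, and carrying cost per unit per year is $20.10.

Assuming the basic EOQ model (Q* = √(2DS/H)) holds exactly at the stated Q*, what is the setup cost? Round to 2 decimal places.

EOQ relation: Q² = 2DS/H, so rearrange for the unknown.
S = Q²H / (2D) = 906² × 20.1 / (2 × 62,950) = 131.0469

$131.05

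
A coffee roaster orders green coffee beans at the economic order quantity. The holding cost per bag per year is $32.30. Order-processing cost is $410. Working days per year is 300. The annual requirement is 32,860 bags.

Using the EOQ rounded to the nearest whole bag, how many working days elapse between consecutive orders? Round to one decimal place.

Q* = √(2·D·S / H) = √(2·32,860·410 / 32.3) = √834,216.7 ≈ 913.35 → Q = 913 bags
Days between orders = 300 / (D/Q) = 300 / 35.991 ≈ 8.335

8.3 days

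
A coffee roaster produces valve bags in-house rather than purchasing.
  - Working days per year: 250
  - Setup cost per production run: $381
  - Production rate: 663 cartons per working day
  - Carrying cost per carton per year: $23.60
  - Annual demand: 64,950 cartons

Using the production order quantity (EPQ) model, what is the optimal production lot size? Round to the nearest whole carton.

1,857 cartons

d = 64,950/250 = 259.8000 cartons/day;  effective holding cost H(1 − d/p) = 23.6·(1 − 259.8000/663) = 14.35222
Q* = √(2DS / H_eff) = √(2·64,950·381 / 14.35222) ≈ 1,856.98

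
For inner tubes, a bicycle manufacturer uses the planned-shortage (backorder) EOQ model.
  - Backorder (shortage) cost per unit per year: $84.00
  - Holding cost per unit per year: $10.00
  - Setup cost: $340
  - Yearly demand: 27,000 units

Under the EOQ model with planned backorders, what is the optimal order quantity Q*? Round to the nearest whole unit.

1,433 units

Basic EOQ = √(2·27,000·340/10) = 1,354.991
Backorder adjustment √((H+b)/b) = √((10+84)/84) = 1.0579
Q* = 1,354.991 × 1.0579 ≈ 1,433.38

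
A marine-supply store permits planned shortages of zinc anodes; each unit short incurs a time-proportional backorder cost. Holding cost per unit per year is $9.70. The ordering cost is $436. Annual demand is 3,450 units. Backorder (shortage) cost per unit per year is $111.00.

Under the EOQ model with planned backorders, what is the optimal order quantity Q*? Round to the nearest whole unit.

Q* = √(2DS/H) · √((H + b)/b)
   = √(2 × 3,450 × 436 / 9.7) · √((9.7 + 111) / 111)
   = 556.906 × 1.0428 ≈ 580.73

581 units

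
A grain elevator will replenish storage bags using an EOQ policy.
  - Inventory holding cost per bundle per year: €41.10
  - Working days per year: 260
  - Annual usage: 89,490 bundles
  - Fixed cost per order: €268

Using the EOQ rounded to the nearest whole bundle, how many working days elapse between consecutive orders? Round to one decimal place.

Q* = √(2·D·S / H) = √(2·89,490·268 / 41.1) = √1,167,071.5 ≈ 1,080.31 → Q = 1,080 bundles
T = Q/D × 260 days = 1,080/89,490 × 260 = 3.138 days

3.1 days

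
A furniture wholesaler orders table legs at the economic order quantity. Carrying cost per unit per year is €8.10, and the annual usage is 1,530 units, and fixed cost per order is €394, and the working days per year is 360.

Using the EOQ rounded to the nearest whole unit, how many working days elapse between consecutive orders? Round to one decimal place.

90.8 days

2DS/H = 2·1,530·394/8.1 = 148,844.44
EOQ = √148,844.44 ≈ 385.80 → Q = 386 units
Cycle time = (working days × Q)/D = (360 × 386) / 1,530 = 90.824 days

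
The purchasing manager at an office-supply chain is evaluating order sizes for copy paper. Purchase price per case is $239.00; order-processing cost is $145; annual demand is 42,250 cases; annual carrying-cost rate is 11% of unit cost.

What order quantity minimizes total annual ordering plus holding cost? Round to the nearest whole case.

H = i·C = 0.11 × $239 = $26.2900 per case-year
EOQ = √(2DS/H) = √(2 × 42,250 × 145 / 26.29)
    = √(466,051.73) ≈ 682.68

683 cases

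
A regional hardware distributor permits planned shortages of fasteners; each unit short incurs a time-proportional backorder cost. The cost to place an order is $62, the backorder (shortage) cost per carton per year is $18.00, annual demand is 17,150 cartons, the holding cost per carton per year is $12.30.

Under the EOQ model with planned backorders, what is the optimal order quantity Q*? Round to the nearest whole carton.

539 cartons

Q* = √(2DS/H) · √((H + b)/b)
   = √(2 × 17,150 × 62 / 12.3) · √((12.3 + 18) / 18)
   = 415.806 × 1.2974 ≈ 539.48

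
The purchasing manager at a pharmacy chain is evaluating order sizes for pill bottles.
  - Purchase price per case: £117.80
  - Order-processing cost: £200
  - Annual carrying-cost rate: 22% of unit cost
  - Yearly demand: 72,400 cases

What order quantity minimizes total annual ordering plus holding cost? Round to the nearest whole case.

1,057 cases

H = i·C = 0.22 × £117.8 = £25.9160 per case-year
Q* = √(2·D·S / H) = √(2·72,400·200 / 25.916) = √1,117,456.4 ≈ 1,057.10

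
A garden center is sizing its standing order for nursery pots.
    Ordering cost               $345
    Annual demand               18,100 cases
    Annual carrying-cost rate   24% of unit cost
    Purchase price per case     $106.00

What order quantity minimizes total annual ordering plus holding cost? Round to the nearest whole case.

701 cases

H = i·C = 0.24 × $106 = $25.4400 per case-year
Q* = √(2·D·S / H) = √(2·18,100·345 / 25.44) = √490,919.8 ≈ 700.66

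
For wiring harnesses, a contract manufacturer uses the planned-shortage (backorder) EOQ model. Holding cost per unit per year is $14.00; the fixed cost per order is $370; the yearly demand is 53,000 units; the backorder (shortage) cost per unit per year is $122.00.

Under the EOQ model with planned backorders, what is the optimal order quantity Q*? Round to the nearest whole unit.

1,767 units

Basic EOQ = √(2·53,000·370/14) = 1,673.747
Backorder adjustment √((H+b)/b) = √((14+122)/122) = 1.0558
Q* = 1,673.747 × 1.0558 ≈ 1,767.17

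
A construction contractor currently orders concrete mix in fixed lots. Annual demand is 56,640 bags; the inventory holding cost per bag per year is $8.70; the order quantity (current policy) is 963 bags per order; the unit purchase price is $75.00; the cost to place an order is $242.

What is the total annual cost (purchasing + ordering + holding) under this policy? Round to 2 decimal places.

Annual ordering cost = (D/Q)·S = (56,640/963) × 242 = $14,233.52
Annual holding cost  = (Q/2)·H = (963/2) × 8.7 = $4,189.05
Purchase cost = D·C = 56,640 × 75 = $4,248,000.00
Total = $14,233.52 + $4,189.05 + $4,248,000.00 = $4,266,422.57

$4,266,422.57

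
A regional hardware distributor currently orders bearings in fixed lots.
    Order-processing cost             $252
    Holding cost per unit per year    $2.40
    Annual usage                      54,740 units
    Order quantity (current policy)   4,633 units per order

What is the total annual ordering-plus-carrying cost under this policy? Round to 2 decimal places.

Annual ordering cost = (D/Q)·S = (54,740/4,633) × 252 = $2,977.44
Annual holding cost  = (Q/2)·H = (4,633/2) × 2.4 = $5,559.60
Total = $2,977.44 + $5,559.60 = $8,537.04

$8,537.04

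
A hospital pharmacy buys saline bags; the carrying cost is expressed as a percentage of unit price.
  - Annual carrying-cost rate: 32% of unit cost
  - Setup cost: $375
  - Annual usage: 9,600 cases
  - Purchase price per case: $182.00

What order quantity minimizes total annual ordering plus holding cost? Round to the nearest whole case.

352 cases

Carrying cost H = $182 × 32% = $58.2400/case/yr
Q* = √(2·D·S / H) = √(2·9,600·375 / 58.24) = √123,626.4 ≈ 351.61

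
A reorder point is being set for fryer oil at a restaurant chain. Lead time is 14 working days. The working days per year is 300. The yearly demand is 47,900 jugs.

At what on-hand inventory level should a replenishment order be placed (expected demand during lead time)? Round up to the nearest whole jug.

2,236 jugs

Daily demand d = 47,900 / 300 = 159.667 jugs/day
Demand during lead time = 159.667 × 14 = 2,235.33
Reorder point = 2,235.33 → round up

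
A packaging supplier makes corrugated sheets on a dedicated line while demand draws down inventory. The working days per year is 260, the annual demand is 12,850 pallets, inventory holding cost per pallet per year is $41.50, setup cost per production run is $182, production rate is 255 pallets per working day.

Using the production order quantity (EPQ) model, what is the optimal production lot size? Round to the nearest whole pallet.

374 pallets

d = 12,850/260 = 49.4231 pallets/day;  effective holding cost H(1 − d/p) = 41.5·(1 − 49.4231/255) = 33.45664
Q* = √(2DS / H_eff) = √(2·12,850·182 / 33.45664) ≈ 373.90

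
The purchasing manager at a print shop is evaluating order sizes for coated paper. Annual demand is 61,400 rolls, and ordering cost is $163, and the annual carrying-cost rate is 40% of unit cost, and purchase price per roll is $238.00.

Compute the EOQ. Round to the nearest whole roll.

459 rolls

Holding cost per roll per year: H = 40% × $238 = $95.2000
EOQ = √(2DS/H) = √(2 × 61,400 × 163 / 95.2)
    = √(210,256.30) ≈ 458.54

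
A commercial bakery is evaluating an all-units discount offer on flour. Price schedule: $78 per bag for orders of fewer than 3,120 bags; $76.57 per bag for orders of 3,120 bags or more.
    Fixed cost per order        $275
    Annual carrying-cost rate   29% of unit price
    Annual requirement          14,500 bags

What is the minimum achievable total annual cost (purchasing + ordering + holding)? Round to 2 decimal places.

$1,144,431.10

H₁ = 29%×$78 = $22.6200;  H₂ = 29%×$76.57 = $22.2053
EOQ₁ = √(2×14,500×275/22.6200) = 593.77  (< 3,120, feasible at tier 1)
EOQ₂ = √(2×14,500×275/22.2053) = 599.29  (< 3,120 → use Q = 3,120 at tier-2 price)
TC(tier 1 (EOQ₁), Q≈593.8) = $1,144,431.10
TC(tier 2, Q≈3,120.0) = $1,146,183.31
Minimum at tier 1 (EOQ₁): $1,144,431.10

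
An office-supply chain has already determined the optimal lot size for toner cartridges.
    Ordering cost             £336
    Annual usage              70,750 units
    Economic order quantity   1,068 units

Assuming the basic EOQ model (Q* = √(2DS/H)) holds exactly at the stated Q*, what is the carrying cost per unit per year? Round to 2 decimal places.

£41.68

From Q* = √(2DS/H) ⇒ Q*² = 2DS/H.
H = 2DS / Q² = 2 × 70,750 × 336 / 1,068² = 41.6824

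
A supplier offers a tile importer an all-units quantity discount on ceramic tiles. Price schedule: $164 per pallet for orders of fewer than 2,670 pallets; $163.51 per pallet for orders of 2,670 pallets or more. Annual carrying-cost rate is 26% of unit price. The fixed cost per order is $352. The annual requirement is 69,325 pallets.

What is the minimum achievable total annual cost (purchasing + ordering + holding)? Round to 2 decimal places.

H₁ = 26%×$164 = $42.6400;  H₂ = 26%×$163.51 = $42.5126
EOQ₁ = √(2×69,325×352/42.6400) = 1,069.85  (< 2,670, feasible at tier 1)
EOQ₂ = √(2×69,325×352/42.5126) = 1,071.45  (< 2,670 → use Q = 2,670 at tier-2 price)
TC(tier 1 (EOQ₁), Q≈1,069.8) = $11,414,918.38
TC(tier 2, Q≈2,670.0) = $11,401,224.55
Minimum at tier 2: $11,401,224.55

$11,401,224.55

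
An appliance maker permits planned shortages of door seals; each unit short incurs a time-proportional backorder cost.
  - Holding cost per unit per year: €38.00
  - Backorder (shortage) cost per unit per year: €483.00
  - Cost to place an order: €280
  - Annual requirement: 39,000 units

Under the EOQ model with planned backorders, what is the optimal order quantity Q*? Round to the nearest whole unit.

787 units

Q* = √(2DS/H) · √((H + b)/b)
   = √(2 × 39,000 × 280 / 38) · √((38 + 483) / 483)
   = 758.114 × 1.0386 ≈ 787.37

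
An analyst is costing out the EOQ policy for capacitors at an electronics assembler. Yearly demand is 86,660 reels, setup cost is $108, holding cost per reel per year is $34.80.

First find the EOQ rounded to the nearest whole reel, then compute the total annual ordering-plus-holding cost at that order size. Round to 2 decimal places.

EOQ = √(2DS/H) = √(2 × 86,660 × 108 / 34.8)
    = √(537,889.66) ≈ 733.41 → Q = 733 reels
Orders/yr = 86,660/733 = 118.226; ordering cost = 118.226 × $108 = $12,768.46
Average inventory = 733/2 = 366.5; holding cost = 366.5 × $34.8 = $12,754.20
Total = $12,768.46 + $12,754.20 = $25,522.66

$25,522.66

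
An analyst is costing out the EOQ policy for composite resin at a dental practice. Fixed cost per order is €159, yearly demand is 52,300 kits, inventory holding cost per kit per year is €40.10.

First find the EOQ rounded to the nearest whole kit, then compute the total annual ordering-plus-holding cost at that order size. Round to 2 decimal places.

EOQ = √(2DS/H) = √(2 × 52,300 × 159 / 40.1)
    = √(414,748.13) ≈ 644.01 → Q = 644 kits
Annual ordering cost = (D/Q)·S = (52,300/644) × 159 = €12,912.58
Annual holding cost  = (Q/2)·H = (644/2) × 40.1 = €12,912.20
Total = €12,912.58 + €12,912.20 = €25,824.78

€25,824.78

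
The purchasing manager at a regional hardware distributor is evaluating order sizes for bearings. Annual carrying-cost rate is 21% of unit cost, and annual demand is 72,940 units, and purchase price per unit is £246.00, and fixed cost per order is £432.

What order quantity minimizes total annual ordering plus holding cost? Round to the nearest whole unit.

Carrying cost H = £246 × 21% = £51.6600/unit/yr
Optimal lot size Q* = (2 × 72,940 × £432 / £51.66)^½ ≈ 1,104.49

1,104 units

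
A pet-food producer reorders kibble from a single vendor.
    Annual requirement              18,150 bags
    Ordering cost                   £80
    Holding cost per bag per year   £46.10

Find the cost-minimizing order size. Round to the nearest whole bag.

251 bags

Optimal lot size Q* = (2 × 18,150 × £80 / £46.1)^½ ≈ 250.99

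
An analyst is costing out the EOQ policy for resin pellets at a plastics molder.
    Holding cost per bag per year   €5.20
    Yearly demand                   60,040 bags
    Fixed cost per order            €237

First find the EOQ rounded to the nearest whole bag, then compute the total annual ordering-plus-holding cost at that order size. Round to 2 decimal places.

EOQ = √(2DS/H) = √(2 × 60,040 × 237 / 5.2)
    = √(5,472,876.92) ≈ 2,339.42 → Q = 2,339 bags
Annual ordering cost = (D/Q)·S = (60,040/2,339) × 237 = €6,083.57
Annual holding cost  = (Q/2)·H = (2,339/2) × 5.2 = €6,081.40
Total = €6,083.57 + €6,081.40 = €12,164.97

€12,164.97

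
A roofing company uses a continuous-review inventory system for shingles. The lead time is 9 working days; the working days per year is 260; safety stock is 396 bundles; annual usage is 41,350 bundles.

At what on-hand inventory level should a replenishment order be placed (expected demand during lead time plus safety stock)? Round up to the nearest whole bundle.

Daily demand d = 41,350 / 260 = 159.038 bundles/day
Demand during lead time = 159.038 × 9 = 1,431.35
Reorder point = 1,431.35 + 396 = 1,827.35 → round up

1,828 bundles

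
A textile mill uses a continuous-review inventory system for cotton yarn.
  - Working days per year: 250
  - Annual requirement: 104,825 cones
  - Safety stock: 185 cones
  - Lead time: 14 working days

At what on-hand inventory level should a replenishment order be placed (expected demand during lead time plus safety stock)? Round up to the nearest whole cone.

Daily demand d = 104,825 / 250 = 419.300 cones/day
Demand during lead time = 419.300 × 14 = 5,870.20
Reorder point = 5,870.20 + 185 = 6,055.20 → round up

6,056 cones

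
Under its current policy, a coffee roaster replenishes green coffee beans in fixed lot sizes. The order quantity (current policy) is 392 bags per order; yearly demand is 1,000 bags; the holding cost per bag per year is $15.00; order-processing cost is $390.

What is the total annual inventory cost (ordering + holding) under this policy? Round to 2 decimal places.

$3,934.90

Annual ordering cost = (D/Q)·S = (1,000/392) × 390 = $994.90
Annual holding cost  = (Q/2)·H = (392/2) × 15 = $2,940.00
Total = $994.90 + $2,940.00 = $3,934.90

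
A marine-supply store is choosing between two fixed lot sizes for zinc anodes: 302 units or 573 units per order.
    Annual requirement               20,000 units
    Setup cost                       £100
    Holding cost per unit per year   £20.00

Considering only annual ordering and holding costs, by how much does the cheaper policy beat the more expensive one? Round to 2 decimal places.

£422.12

TC(Q) = (D/Q)S + (Q/2)H
TC(302) = (20,000/302)×100 + (302/2)×20 = £9,642.52
TC(573) = (20,000/573)×100 + (573/2)×20 = £9,220.40
Lots of 573 are cheaper by £422.12.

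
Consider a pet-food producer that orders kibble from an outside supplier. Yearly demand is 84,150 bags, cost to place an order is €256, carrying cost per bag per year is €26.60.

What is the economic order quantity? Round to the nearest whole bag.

2DS/H = 2·84,150·256/26.6 = 1,619,729.32
EOQ = √1,619,729.32 ≈ 1,272.69

1,273 bags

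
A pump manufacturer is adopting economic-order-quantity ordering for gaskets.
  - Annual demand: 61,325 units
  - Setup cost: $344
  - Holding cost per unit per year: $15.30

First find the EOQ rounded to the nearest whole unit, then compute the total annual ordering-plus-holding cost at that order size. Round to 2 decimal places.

Optimal lot size Q* = (2 × 61,325 × $344 / $15.3)^½ ≈ 1,660.61 → Q = 1,661 units
Orders/yr = 61,325/1,661 = 36.921; ordering cost = 36.921 × $344 = $12,700.66
Average inventory = 1,661/2 = 830.5; holding cost = 830.5 × $15.3 = $12,706.65
Total = $12,700.66 + $12,706.65 = $25,407.31

$25,407.31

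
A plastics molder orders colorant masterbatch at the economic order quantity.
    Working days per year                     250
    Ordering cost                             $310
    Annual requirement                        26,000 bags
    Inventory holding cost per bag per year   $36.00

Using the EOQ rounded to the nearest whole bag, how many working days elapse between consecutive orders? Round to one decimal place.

Q* = √(2·D·S / H) = √(2·26,000·310 / 36) = √447,777.8 ≈ 669.16 → Q = 669 bags
T = Q/D × 250 days = 669/26,000 × 250 = 6.433 days

6.4 days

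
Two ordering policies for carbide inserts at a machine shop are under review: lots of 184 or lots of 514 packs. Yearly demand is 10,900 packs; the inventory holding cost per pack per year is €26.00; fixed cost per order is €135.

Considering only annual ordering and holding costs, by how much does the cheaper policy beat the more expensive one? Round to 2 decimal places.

€844.44

TC(Q) = (D/Q)S + (Q/2)H
TC(184) = (10,900/184)×135 + (184/2)×26 = €10,389.28
TC(514) = (10,900/514)×135 + (514/2)×26 = €9,544.84
Cheaper: Q = 514.  Difference = €844.44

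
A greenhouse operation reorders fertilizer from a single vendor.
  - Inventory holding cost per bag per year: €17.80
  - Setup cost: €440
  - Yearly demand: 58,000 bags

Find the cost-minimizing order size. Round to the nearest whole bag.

1,693 bags

EOQ = √(2DS/H) = √(2 × 58,000 × 440 / 17.8)
    = √(2,867,415.73) ≈ 1,693.34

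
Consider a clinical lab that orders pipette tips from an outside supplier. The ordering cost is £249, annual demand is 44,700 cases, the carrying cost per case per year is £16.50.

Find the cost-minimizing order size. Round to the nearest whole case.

Optimal lot size Q* = (2 × 44,700 × £249 / £16.5)^½ ≈ 1,161.52

1,162 cases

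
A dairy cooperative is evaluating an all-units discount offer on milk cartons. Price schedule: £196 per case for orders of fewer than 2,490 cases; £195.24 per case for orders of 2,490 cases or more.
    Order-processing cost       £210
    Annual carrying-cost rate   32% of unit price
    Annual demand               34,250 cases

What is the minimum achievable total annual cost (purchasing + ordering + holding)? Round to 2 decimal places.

H₁ = 32%×£196 = £62.7200;  H₂ = 32%×£195.24 = £62.4768
EOQ₁ = √(2×34,250×210/62.7200) = 478.91  (< 2,490, feasible at tier 1)
EOQ₂ = √(2×34,250×210/62.4768) = 479.84  (< 2,490 → use Q = 2,490 at tier-2 price)
TC(tier 1 (EOQ₁), Q≈478.9) = £6,743,037.10
TC(tier 2, Q≈2,490.0) = £6,767,642.17
Minimum at tier 1 (EOQ₁): £6,743,037.10

£6,743,037.10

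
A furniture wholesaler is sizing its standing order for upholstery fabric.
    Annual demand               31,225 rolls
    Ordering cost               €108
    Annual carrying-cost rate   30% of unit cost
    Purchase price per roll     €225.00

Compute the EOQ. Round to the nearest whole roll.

Carrying cost H = €225 × 30% = €67.5000/roll/yr
2DS/H = 2·31,225·108/67.5 = 99,920.00
EOQ = √99,920.00 ≈ 316.10

316 rolls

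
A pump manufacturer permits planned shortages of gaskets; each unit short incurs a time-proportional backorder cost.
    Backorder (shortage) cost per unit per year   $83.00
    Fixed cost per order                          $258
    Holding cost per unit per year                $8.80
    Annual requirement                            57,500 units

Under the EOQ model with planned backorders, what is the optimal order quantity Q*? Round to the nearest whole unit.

1,931 units

Q* = √(2DS/H) · √((H + b)/b)
   = √(2 × 57,500 × 258 / 8.8) · √((8.8 + 83) / 83)
   = 1,836.189 × 1.0517 ≈ 1,931.08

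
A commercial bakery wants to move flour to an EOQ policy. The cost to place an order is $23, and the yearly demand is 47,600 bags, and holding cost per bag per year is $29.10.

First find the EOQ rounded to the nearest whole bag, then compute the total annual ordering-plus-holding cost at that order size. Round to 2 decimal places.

EOQ = √(2DS/H) = √(2 × 47,600 × 23 / 29.1)
    = √(75,243.99) ≈ 274.31 → Q = 274 bags
Annual ordering cost = (D/Q)·S = (47,600/274) × 23 = $3,995.62
Annual holding cost  = (Q/2)·H = (274/2) × 29.1 = $3,986.70
Total = $3,995.62 + $3,986.70 = $7,982.32

$7,982.32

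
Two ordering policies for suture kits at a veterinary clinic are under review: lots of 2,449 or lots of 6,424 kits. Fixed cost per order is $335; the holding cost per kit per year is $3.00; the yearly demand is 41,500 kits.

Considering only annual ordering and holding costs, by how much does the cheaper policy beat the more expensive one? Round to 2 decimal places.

$2,449.84

Annual cost at Q: ordering D·S/Q plus holding Q·H/2.
TC(2,449) = (41,500/2,449)×335 + (2,449/2)×3 = $9,350.31
TC(6,424) = (41,500/6,424)×335 + (6,424/2)×3 = $11,800.15
Cheaper: Q = 2,449.  Difference = $2,449.84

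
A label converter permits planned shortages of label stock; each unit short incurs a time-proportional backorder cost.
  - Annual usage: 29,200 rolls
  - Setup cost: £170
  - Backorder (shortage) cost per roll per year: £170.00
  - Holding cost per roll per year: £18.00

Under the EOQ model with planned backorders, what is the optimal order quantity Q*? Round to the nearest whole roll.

781 rolls

Basic EOQ = √(2·29,200·170/18) = 742.668
Backorder adjustment √((H+b)/b) = √((18+170)/170) = 1.0516
Q* = 742.668 × 1.0516 ≈ 781.00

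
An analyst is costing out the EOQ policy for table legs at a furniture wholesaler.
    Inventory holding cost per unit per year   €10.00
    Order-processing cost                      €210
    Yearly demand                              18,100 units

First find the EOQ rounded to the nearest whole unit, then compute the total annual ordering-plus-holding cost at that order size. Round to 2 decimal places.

€8,718.94

Q* = √(2·D·S / H) = √(2·18,100·210 / 10) = √760,200.0 ≈ 871.89 → Q = 872 units
Orders/yr = 18,100/872 = 20.757; ordering cost = 20.757 × €210 = €4,358.94
Average inventory = 872/2 = 436; holding cost = 436 × €10 = €4,360.00
Total = €4,358.94 + €4,360.00 = €8,718.94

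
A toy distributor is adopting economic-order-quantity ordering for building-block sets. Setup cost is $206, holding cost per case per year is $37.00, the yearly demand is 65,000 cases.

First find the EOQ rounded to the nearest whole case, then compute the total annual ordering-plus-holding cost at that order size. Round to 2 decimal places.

Optimal lot size Q* = (2 × 65,000 × $206 / $37)^½ ≈ 850.75 → Q = 851 cases
Ordering: D/Q × S = 65,000/851 × $206 = $15,734.43
Holding:  Q/2 × H = 851/2 × $37 = $15,743.50
Total = $15,734.43 + $15,743.50 = $31,477.93

$31,477.93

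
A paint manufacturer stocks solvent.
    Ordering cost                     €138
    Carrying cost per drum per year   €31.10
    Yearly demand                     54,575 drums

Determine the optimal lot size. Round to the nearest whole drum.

EOQ = √(2DS/H) = √(2 × 54,575 × 138 / 31.1)
    = √(484,331.19) ≈ 695.94

696 drums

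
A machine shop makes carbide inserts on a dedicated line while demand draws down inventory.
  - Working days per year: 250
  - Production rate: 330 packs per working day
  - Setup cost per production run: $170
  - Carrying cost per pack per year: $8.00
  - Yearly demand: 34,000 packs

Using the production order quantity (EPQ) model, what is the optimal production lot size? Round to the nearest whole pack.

Daily demand d = 34,000/250 = 136.000; p = 330; 1 − d/p = 0.58788
EPQ = √(2DS / (H(1 − d/p)))
    = √(2 × 34,000 × 170 / (8 × 0.58788)) ≈ 1,567.80

1,568 packs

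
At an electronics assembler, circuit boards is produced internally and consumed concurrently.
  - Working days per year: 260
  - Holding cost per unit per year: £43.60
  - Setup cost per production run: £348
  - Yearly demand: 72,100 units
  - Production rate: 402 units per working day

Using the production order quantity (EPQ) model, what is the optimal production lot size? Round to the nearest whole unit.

1,926 units

d = 72,100/260 = 277.3077 units/day;  effective holding cost H(1 − d/p) = 43.6·(1 − 277.3077/402) = 13.52384
Q* = √(2DS / H_eff) = √(2·72,100·348 / 13.52384) ≈ 1,926.29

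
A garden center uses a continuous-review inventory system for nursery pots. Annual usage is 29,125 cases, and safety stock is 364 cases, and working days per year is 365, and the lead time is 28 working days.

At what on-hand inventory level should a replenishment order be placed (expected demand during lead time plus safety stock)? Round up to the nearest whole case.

Daily demand d = 29,125 / 365 = 79.795 cases/day
Demand during lead time = 79.795 × 28 = 2,234.25
Reorder point = 2,234.25 + 364 = 2,598.25 → round up

2,599 cases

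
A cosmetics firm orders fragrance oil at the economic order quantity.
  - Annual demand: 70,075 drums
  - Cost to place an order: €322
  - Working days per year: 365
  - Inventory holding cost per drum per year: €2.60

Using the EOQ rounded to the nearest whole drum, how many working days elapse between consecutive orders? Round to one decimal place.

21.7 days

Optimal lot size Q* = (2 × 70,075 × €322 / €2.6)^½ ≈ 4,166.18 → Q = 4,166 drums
T = Q/D × 365 days = 4,166/70,075 × 365 = 21.699 days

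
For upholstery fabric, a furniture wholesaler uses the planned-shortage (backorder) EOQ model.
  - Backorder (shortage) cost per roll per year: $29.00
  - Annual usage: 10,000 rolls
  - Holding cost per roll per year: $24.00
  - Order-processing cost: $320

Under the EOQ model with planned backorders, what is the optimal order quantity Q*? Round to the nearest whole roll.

Basic EOQ = √(2·10,000·320/24) = 516.398
Backorder adjustment √((H+b)/b) = √((24+29)/29) = 1.3519
Q* = 516.398 × 1.3519 ≈ 698.11

698 rolls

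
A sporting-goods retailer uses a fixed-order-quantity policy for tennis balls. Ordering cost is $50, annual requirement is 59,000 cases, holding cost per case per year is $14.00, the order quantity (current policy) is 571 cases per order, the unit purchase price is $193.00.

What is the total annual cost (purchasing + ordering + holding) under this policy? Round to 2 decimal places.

$11,396,163.37

Orders/yr = 59,000/571 = 103.327; ordering cost = 103.327 × $50 = $5,166.37
Average inventory = 571/2 = 285.5; holding cost = 285.5 × $14 = $3,997.00
Purchase cost = D·C = 59,000 × 193 = $11,387,000.00
Total = $5,166.37 + $3,997.00 + $11,387,000.00 = $11,396,163.37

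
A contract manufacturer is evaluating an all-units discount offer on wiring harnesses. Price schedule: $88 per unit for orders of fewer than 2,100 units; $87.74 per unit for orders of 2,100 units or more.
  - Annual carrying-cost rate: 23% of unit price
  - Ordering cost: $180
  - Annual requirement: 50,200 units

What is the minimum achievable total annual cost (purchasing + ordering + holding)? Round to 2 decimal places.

H₁ = 23%×$88 = $20.2400;  H₂ = 23%×$87.74 = $20.1802
EOQ₁ = √(2×50,200×180/20.2400) = 944.93  (< 2,100, feasible at tier 1)
EOQ₂ = √(2×50,200×180/20.1802) = 946.33  (< 2,100 → use Q = 2,100 at tier-2 price)
TC(tier 1 (EOQ₁), Q≈944.9) = $4,436,725.30
TC(tier 2, Q≈2,100.0) = $4,430,040.07
Minimum at tier 2: $4,430,040.07

$4,430,040.07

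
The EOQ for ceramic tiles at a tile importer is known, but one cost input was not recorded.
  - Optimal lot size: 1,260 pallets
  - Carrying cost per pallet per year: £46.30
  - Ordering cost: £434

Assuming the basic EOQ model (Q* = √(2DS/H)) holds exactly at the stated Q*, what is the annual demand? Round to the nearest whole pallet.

84,684 pallets per year

EOQ relation: Q² = 2DS/H, so rearrange for the unknown.
D = Q²H / (2S) = 1,260² × 46.3 / (2 × 434) = 84,684.19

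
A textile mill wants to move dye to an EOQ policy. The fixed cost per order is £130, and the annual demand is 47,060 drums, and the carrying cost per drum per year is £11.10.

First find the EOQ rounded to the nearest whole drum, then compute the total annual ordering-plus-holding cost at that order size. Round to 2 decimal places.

2DS/H = 2·47,060·130/11.1 = 1,102,306.31
EOQ = √1,102,306.31 ≈ 1,049.91 → Q = 1,050 drums
Annual ordering cost = (D/Q)·S = (47,060/1,050) × 130 = £5,826.48
Annual holding cost  = (Q/2)·H = (1,050/2) × 11.1 = £5,827.50
Total = £5,826.48 + £5,827.50 = £11,653.98

£11,653.98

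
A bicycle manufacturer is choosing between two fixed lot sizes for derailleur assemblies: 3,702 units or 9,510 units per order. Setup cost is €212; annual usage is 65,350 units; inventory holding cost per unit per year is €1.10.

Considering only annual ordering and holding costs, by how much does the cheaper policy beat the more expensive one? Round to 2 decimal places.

TC(Q) = (D/Q)S + (Q/2)H
TC(3,702) = (65,350/3,702)×212 + (3,702/2)×1.1 = €5,778.46
TC(9,510) = (65,350/9,510)×212 + (9,510/2)×1.1 = €6,687.30
|ΔTC| = |€5,778.46 − €6,687.30| = €908.85

€908.85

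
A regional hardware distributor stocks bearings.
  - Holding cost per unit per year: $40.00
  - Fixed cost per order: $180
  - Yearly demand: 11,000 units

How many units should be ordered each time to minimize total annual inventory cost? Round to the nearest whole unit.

EOQ = √(2DS/H) = √(2 × 11,000 × 180 / 40)
    = √(99,000.00) ≈ 314.64

315 units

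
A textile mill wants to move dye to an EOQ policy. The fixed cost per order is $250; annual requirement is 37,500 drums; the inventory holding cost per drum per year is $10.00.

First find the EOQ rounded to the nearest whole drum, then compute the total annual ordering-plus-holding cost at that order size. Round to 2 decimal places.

$13,693.06

Optimal lot size Q* = (2 × 37,500 × $250 / $10)^½ ≈ 1,369.31 → Q = 1,369 drums
Orders/yr = 37,500/1,369 = 27.392; ordering cost = 27.392 × $250 = $6,848.06
Average inventory = 1,369/2 = 684.5; holding cost = 684.5 × $10 = $6,845.00
Total = $6,848.06 + $6,845.00 = $13,693.06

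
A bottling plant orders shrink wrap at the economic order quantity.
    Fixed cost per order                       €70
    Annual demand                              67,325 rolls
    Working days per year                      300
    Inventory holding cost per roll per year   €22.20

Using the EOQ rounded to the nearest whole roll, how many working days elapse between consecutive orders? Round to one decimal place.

Q* = √(2·D·S / H) = √(2·67,325·70 / 22.2) = √424,572.1 ≈ 651.59 → Q = 652 rolls
Cycle time = (working days × Q)/D = (300 × 652) / 67,325 = 2.905 days

2.9 days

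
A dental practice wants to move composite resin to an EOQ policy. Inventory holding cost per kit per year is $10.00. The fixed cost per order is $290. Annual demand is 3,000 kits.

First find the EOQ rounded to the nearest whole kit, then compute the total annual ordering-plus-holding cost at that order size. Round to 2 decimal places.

2DS/H = 2·3,000·290/10 = 174,000.00
EOQ = √174,000.00 ≈ 417.13 → Q = 417 kits
Annual ordering cost = (D/Q)·S = (3,000/417) × 290 = $2,086.33
Annual holding cost  = (Q/2)·H = (417/2) × 10 = $2,085.00
Total = $2,086.33 + $2,085.00 = $4,171.33

$4,171.33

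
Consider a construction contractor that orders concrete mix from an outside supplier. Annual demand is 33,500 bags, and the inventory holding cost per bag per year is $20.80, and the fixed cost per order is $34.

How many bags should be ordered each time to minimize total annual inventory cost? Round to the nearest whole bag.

331 bags

2DS/H = 2·33,500·34/20.8 = 109,519.23
EOQ = √109,519.23 ≈ 330.94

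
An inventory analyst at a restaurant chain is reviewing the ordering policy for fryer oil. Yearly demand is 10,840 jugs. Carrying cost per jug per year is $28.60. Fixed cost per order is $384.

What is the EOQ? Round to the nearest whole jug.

540 jugs

EOQ = √(2DS/H) = √(2 × 10,840 × 384 / 28.6)
    = √(291,088.11) ≈ 539.53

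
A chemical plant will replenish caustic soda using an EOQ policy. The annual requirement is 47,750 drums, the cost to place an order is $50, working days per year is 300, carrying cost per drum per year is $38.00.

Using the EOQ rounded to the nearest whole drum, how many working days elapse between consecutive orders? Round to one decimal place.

EOQ = √(2DS/H) = √(2 × 47,750 × 50 / 38)
    = √(125,657.89) ≈ 354.48 → Q = 354 drums
Days between orders = 300 / (D/Q) = 300 / 134.887 ≈ 2.224

2.2 days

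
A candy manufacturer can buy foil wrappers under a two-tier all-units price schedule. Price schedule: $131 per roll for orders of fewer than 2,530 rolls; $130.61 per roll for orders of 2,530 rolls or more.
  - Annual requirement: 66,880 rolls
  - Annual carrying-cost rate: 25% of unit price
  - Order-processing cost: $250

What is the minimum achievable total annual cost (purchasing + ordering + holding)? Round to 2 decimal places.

H₁ = 25%×$131 = $32.7500;  H₂ = 25%×$130.61 = $32.6525
EOQ₁ = √(2×66,880×250/32.7500) = 1,010.48  (< 2,530, feasible at tier 1)
EOQ₂ = √(2×66,880×250/32.6525) = 1,011.99  (< 2,530 → use Q = 2,530 at tier-2 price)
TC(tier 1 (EOQ₁), Q≈1,010.5) = $8,794,373.20
TC(tier 2, Q≈2,530.0) = $8,783,110.91
Minimum at tier 2: $8,783,110.91

$8,783,110.91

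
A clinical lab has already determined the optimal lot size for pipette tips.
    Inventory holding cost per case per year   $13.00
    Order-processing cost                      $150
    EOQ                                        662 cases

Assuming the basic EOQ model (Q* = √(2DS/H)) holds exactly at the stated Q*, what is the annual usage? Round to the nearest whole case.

18,991 cases per year

Since Q* = (2DS/H)^½, squaring gives Q*²·H = 2DS.
D = Q²H / (2S) = 662² × 13 / (2 × 150) = 18,990.57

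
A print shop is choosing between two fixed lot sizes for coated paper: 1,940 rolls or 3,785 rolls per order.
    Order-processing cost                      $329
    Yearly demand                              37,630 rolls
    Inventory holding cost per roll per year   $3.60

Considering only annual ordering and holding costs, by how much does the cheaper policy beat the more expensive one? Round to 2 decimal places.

For each Q, cost = (D/Q)·S + (Q/2)·H.
TC(1,940) = (37,630/1,940)×329 + (1,940/2)×3.6 = $9,873.58
TC(3,785) = (37,630/3,785)×329 + (3,785/2)×3.6 = $10,083.88
|ΔTC| = |$9,873.58 − $10,083.88| = $210.29

$210.29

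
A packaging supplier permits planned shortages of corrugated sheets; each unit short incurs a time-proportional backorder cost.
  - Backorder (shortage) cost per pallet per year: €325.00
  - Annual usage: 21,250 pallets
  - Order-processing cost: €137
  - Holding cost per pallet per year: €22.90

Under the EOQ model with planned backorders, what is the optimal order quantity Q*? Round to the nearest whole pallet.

Basic EOQ = √(2·21,250·137/22.9) = 504.240
Backorder adjustment √((H+b)/b) = √((22.9+325)/325) = 1.0346
Q* = 504.240 × 1.0346 ≈ 521.70

522 pallets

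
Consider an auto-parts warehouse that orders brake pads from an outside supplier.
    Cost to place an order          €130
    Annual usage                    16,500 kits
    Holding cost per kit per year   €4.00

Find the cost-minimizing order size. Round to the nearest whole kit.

Optimal lot size Q* = (2 × 16,500 × €130 / €4)^½ ≈ 1,035.62

1,036 kits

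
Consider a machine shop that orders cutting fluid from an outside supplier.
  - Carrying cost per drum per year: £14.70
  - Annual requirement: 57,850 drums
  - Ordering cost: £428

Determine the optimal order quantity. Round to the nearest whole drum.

Optimal lot size Q* = (2 × 57,850 × £428 / £14.7)^½ ≈ 1,835.40

1,835 drums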